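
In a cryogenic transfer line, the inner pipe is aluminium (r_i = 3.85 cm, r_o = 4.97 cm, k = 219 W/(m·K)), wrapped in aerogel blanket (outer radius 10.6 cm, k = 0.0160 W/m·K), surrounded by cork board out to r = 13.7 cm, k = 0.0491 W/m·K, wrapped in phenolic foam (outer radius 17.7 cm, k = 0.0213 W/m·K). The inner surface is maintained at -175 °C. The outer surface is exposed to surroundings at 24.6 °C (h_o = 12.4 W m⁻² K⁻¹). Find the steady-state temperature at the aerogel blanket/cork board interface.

T = -29.7 °C

Resistance network (inner→outer):
  R'_aluminium = ln(0.0497/0.0385)/(2πk) = 0.2553/(2π·219) = 1.856×10^-4 m·K/W
  R'_aerogel blanket = ln(0.106/0.0497)/(2πk) = 0.7574/(2π·0.0160) = 7.534 m·K/W
  R'_cork board = ln(0.137/0.106)/(2πk) = 0.2565/(2π·0.0491) = 0.8316 m·K/W
  R'_phenolic foam = ln(0.177/0.137)/(2πk) = 0.2562/(2π·0.0213) = 1.914 m·K/W
  R'_conv,out = 1/(2πr h) = 1/(2π·0.177·12.4) = 0.07251 m·K/W
ΣR = 1.856×10^-4 + 7.534 + 0.8316 + 1.914 + 0.07251 = 10.35 m·K/W
Q' = ΔT/ΣR = (-175 °C − 24.6 °C)/10.35 = -19.29 W/m
From the inner boundary to the aerogel blanket/cork board interface, ΣR_partial = 7.534 m·K/W.
T_interface = T_in − Q'·ΣR_partial = -175 °C − (-19.29)(7.534) = -29.7 °C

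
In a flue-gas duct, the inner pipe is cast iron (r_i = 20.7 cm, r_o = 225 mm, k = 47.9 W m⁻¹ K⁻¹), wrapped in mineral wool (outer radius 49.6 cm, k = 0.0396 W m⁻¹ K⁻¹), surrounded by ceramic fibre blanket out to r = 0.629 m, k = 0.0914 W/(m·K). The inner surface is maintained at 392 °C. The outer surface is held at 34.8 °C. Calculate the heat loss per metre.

Resistance network (inner→outer):
  R'_cast iron = ln(0.225/0.207)/(2πk) = 0.08338/(2π·47.9) = 2.770×10^-4 m·K/W
  R'_mineral wool = ln(0.496/0.225)/(2πk) = 0.7905/(2π·0.0396) = 3.177 m·K/W
  R'_ceramic fibre blanket = ln(0.629/0.496)/(2πk) = 0.2376/(2π·0.0914) = 0.4137 m·K/W
ΣR = 2.770×10^-4 + 3.177 + 0.4137 = 3.591 m·K/W
Q' = ΔT/ΣR = (392 °C − 34.8 °C)/3.591 = 99.5 W/m

Q' = 99.5 W/m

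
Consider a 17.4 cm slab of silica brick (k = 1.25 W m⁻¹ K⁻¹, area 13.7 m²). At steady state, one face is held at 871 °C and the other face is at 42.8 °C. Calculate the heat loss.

Q = kA·ΔT/L = 1.25 × 13.7 × |871 °C − 42.8 °C| / 0.174 = 81500 W

Q = 81500 W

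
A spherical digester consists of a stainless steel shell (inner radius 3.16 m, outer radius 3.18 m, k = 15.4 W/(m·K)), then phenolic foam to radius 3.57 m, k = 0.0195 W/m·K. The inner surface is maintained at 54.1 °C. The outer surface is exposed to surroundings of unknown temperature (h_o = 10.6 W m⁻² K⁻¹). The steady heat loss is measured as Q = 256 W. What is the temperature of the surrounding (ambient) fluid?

Series resistances:
  R_stainless steel = (1/3.16 − 1/3.18)/(4πk) = 0.001990/(4π·15.4) = 1.028×10^-5 K/W
  R_phenolic foam = (1/3.18 − 1/3.57)/(4πk) = 0.03435/(4π·0.0195) = 0.1402 K/W
  R_conv,out = 1/(4πr²h) = 1/(4π·3.57²·10.6) = 5.890×10^-4 K/W
ΣR = 0.1408 K/W
ΔT = Q·ΣR = 256 × 0.1408 = 36.04 K
Heat flows outward, so T_out = T_in − ΔT = 54.1 − 36.04 = 18.1 °C

T_out = 18.1 °C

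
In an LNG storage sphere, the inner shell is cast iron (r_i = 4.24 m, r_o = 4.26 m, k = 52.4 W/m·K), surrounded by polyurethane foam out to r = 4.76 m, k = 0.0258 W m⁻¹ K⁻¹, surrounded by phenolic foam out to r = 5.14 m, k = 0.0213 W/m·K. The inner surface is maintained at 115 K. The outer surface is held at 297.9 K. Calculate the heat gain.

Series thermal resistances, inner to outer:
  R_cast iron = (1/4.24 − 1/4.26)/(4πk) = 0.001107/(4π·52.4) = 1.682×10^-6 K/W
  R_polyurethane foam = (1/4.26 − 1/4.76)/(4πk) = 0.02466/(4π·0.0258) = 0.07605 K/W
  R_phenolic foam = (1/4.76 − 1/5.14)/(4πk) = 0.01553/(4π·0.0213) = 0.05803 K/W
ΣR = 1.682×10^-6 + 0.07605 + 0.05803 = 0.1341 K/W
Q = ΔT/ΣR = (115 K − 297.9 K)/0.1341 = -1360 W
(Negative Q ⇒ heat flows inward; heat gain = 1360 W.)

Q = 1360 W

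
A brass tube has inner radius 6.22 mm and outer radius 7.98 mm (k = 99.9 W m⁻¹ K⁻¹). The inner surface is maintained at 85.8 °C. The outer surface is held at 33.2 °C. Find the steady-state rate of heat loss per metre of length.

Q' = 1.33×10^5 W/m

Q' = 2πk·ΔT/ln(r₂/r₁) = 2π × 99.9 × 52.6 / ln(0.00798/0.00622) = 1.33×10^5 W/m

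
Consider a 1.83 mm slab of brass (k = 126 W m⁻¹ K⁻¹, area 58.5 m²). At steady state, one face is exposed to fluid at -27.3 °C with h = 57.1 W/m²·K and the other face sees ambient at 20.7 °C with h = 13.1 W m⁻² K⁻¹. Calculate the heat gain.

Q = 29.9 kW

Series thermal resistances, inner to outer:
  R_conv,in = 1/(hA) = 1/(57.1·58.5) = 2.994×10^-4 K/W
  R_brass = L/(kA) = 0.00183/(126·58.5) = 2.483×10^-7 K/W
  R_conv,out = 1/(hA) = 1/(13.1·58.5) = 0.001305 K/W
ΣR = 2.994×10^-4 + 2.483×10^-7 + 0.001305 = 0.001605 K/W
Q = ΔT/ΣR = (-27.3 °C − 20.7 °C)/0.001605 = -29900 W
(Negative Q ⇒ heat flows inward; heat gain = 29900 W.)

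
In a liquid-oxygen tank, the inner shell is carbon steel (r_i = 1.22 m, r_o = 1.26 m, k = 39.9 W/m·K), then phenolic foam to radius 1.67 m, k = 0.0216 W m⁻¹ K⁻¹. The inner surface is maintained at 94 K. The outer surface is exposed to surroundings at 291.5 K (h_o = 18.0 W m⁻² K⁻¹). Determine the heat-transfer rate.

Treat each layer as a resistance in series:
  R_carbon steel = (1/1.22 − 1/1.26)/(4πk) = 0.02602/(4π·39.9) = 5.190×10^-5 K/W
  R_phenolic foam = (1/1.26 − 1/1.67)/(4πk) = 0.1948/(4π·0.0216) = 0.7178 K/W
  R_conv,out = 1/(4πr²h) = 1/(4π·1.67²·18.0) = 0.001585 K/W
ΣR = 5.190×10^-5 + 0.7178 + 0.001585 = 0.7194 K/W
Q = ΔT/ΣR = (94 K − 291.5 K)/0.7194 = -275 W
(Negative Q ⇒ heat flows inward; heat gain = 275 W.)

Q = 275 W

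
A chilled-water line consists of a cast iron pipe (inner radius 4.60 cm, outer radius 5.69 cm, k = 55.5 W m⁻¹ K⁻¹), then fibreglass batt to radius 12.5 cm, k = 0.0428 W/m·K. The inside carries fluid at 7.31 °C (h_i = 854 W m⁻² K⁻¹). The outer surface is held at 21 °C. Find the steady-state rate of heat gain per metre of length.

Series thermal resistances, inner to outer:
  R'_conv,in = 1/(2πr h) = 1/(2π·0.0460·854) = 0.004051 m·K/W
  R'_cast iron = ln(0.0569/0.0460)/(2πk) = 0.2127/(2π·55.5) = 6.098×10^-4 m·K/W
  R'_fibreglass batt = ln(0.125/0.0569)/(2πk) = 0.7870/(2π·0.0428) = 2.927 m·K/W
ΣR = 0.004051 + 6.098×10^-4 + 2.927 = 2.932 m·K/W
Q' = ΔT/ΣR = (7.31 °C − 21 °C)/2.932 = -4.67 W/m
(Negative Q' ⇒ heat flows inward; heat gain = 4.67 W/m.)

Q' = 4.67 W/m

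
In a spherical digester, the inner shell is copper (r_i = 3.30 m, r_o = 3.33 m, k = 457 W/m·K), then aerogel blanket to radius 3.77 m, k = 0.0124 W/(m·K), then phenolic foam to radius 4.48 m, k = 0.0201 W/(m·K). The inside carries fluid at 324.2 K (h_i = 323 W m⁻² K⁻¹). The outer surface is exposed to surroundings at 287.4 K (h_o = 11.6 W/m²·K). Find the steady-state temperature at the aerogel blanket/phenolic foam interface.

Resistance network (inner→outer):
  R_conv,in = 1/(4πr²h) = 1/(4π·3.30²·323) = 2.262×10^-5 K/W
  R_copper = (1/3.30 − 1/3.33)/(4πk) = 0.002730/(4π·457) = 4.754×10^-7 K/W
  R_aerogel blanket = (1/3.33 − 1/3.77)/(4πk) = 0.03505/(4π·0.0124) = 0.2249 K/W
  R_phenolic foam = (1/3.77 − 1/4.48)/(4πk) = 0.04204/(4π·0.0201) = 0.1664 K/W
  R_conv,out = 1/(4πr²h) = 1/(4π·4.48²·11.6) = 3.418×10^-4 K/W
ΣR = 2.262×10^-5 + 4.754×10^-7 + 0.2249 + 0.1664 + 3.418×10^-4 = 0.3917 K/W
Q = ΔT/ΣR = (324.2 K − 287.4 K)/0.3917 = 93.95 W
From the inner boundary to the aerogel blanket/phenolic foam interface, ΣR_partial = 0.2249 K/W.
T_interface = T_in − Q·ΣR_partial = 324.2 K − (93.95)(0.2249) = 303.1 K

T = 303.1 K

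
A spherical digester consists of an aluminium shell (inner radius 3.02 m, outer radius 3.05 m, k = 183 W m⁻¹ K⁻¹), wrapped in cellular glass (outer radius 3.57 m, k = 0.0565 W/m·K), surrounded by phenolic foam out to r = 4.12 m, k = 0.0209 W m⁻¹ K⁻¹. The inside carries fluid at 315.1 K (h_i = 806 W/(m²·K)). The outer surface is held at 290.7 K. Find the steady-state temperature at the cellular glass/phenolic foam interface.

Treat each layer as a resistance in series:
  R_conv,in = 1/(4πr²h) = 1/(4π·3.02²·806) = 1.083×10^-5 K/W
  R_aluminium = (1/3.02 − 1/3.05)/(4πk) = 0.003257/(4π·183) = 1.416×10^-6 K/W
  R_cellular glass = (1/3.05 − 1/3.57)/(4πk) = 0.04776/(4π·0.0565) = 0.06726 K/W
  R_phenolic foam = (1/3.57 − 1/4.12)/(4πk) = 0.03739/(4π·0.0209) = 0.1424 K/W
ΣR = 1.083×10^-5 + 1.416×10^-6 + 0.06726 + 0.1424 = 0.2097 K/W
Q = ΔT/ΣR = (315.1 K − 290.7 K)/0.2097 = 116.4 W
From the inner boundary to the cellular glass/phenolic foam interface, ΣR_partial = 0.06727 K/W.
T_interface = T_in − Q·ΣR_partial = 315.1 K − (116.4)(0.06727) = 307.3 K

T = 307.3 K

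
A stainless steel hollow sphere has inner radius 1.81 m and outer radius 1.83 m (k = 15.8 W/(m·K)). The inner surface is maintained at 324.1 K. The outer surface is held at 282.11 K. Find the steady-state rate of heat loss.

Q = 1380 kW

Q = 4πk·ΔT/(1/r₁ − 1/r₂) = 4π × 15.8 × 41.99 / (1/1.81 − 1/1.83) = 1.38×10^6 W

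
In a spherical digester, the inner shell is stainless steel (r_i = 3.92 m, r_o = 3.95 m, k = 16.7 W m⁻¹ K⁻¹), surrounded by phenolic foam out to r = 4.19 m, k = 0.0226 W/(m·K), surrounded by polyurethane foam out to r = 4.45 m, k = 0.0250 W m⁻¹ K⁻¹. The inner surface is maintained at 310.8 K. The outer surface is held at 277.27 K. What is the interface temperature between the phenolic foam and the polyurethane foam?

Resistance network (inner→outer):
  R_stainless steel = (1/3.92 − 1/3.95)/(4πk) = 0.001937/(4π·16.7) = 9.232×10^-6 K/W
  R_phenolic foam = (1/3.95 − 1/4.19)/(4πk) = 0.01450/(4π·0.0226) = 0.05106 K/W
  R_polyurethane foam = (1/4.19 − 1/4.45)/(4πk) = 0.01394/(4π·0.0250) = 0.04439 K/W
ΣR = 9.232×10^-6 + 0.05106 + 0.04439 = 0.09546 K/W
Q = ΔT/ΣR = (310.8 K − 277.27 K)/0.09546 = 351.2 W
From the inner boundary to the phenolic foam/polyurethane foam interface, ΣR_partial = 0.05107 K/W.
T_interface = T_in − Q·ΣR_partial = 310.8 K − (351.2)(0.05107) = 292.9 K

T = 292.9 K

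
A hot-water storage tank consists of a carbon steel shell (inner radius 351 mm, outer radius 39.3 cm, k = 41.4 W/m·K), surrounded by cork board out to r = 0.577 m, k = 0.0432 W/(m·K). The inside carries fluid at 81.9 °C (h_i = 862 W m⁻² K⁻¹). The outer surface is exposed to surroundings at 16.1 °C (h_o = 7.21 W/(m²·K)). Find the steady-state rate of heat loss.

Resistance network (inner→outer):
  R_conv,in = 1/(4πr²h) = 1/(4π·0.351²·862) = 7.493×10^-4 K/W
  R_carbon steel = (1/0.351 − 1/0.393)/(4πk) = 0.3045/(4π·41.4) = 5.852×10^-4 K/W
  R_cork board = (1/0.393 − 1/0.577)/(4πk) = 0.8114/(4π·0.0432) = 1.495 K/W
  R_conv,out = 1/(4πr²h) = 1/(4π·0.577²·7.21) = 0.03315 K/W
ΣR = 7.493×10^-4 + 5.852×10^-4 + 1.495 + 0.03315 = 1.529 K/W
Q = ΔT/ΣR = (81.9 °C − 16.1 °C)/1.529 = 43.0 W

Q = 43.0 W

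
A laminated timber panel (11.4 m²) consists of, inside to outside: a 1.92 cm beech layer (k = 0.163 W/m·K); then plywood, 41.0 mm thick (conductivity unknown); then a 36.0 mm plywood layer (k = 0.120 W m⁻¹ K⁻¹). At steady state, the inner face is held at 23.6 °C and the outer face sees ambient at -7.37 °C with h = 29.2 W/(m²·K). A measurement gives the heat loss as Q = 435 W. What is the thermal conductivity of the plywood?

ΣR = ΔT/Q = |23.6 − -7.37|/435 = 0.07120 K/W
Known resistances:
  R_beech = L/(kA) = 0.0192/(0.163·11.4) = 0.01033 K/W
  R_plywood = L/(kA) = 0.0360/(0.120·11.4) = 0.02632 K/W
  R_conv,out = 1/(hA) = 1/(29.2·11.4) = 0.003004 K/W
R_plywood = ΣR − ΣR_known = 0.07120 − 0.03965 = 0.03155 K/W
L/(kA) = 0.03155 ⇒ k = 0.0410/(0.03155·11.4) = 0.114 W/m·K

k = 0.114 W/m·K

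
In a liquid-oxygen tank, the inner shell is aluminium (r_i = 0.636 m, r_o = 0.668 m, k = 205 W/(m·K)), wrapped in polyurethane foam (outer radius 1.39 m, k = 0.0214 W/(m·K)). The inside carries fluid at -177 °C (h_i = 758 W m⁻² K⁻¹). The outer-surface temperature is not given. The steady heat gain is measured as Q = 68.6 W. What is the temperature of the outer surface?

Sum the resistances:
  R_conv,in = 1/(4πr²h) = 1/(4π·0.636²·758) = 2.595×10^-4 K/W
  R_aluminium = (1/0.636 − 1/0.668)/(4πk) = 0.07532/(4π·205) = 2.924×10^-5 K/W
  R_polyurethane foam = (1/0.668 − 1/1.39)/(4πk) = 0.7776/(4π·0.0214) = 2.891 K/W
ΣR = 2.892 K/W
ΔT = Q·ΣR = 68.6 × 2.892 = 198.4 K
Heat flows inward, so T_out = T_in + ΔT = -177 + 198.4 = 21.4 °C

T_out = 21.4 °C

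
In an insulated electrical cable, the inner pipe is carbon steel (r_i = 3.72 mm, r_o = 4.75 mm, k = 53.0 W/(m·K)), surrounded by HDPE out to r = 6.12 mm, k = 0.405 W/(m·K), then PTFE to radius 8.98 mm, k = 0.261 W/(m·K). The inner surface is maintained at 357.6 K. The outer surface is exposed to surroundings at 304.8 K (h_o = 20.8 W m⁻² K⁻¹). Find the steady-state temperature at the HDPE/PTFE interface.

Resistance network (inner→outer):
  R'_carbon steel = ln(0.00475/0.00372)/(2πk) = 0.2444/(2π·53.0) = 7.340×10^-4 m·K/W
  R'_HDPE = ln(0.00612/0.00475)/(2πk) = 0.2534/(2π·0.405) = 0.09959 m·K/W
  R'_PTFE = ln(0.00898/0.00612)/(2πk) = 0.3834/(2π·0.261) = 0.2338 m·K/W
  R'_conv,out = 1/(2πr h) = 1/(2π·0.00898·20.8) = 0.8521 m·K/W
ΣR = 7.340×10^-4 + 0.09959 + 0.2338 + 0.8521 = 1.186 m·K/W
Q' = ΔT/ΣR = (357.6 K − 304.8 K)/1.186 = 44.52 W/m
From the inner boundary to the HDPE/PTFE interface, ΣR_partial = 0.1003 m·K/W.
T_interface = T_in − Q'·ΣR_partial = 357.6 K − (44.52)(0.1003) = 353.1 K

T = 353.1 K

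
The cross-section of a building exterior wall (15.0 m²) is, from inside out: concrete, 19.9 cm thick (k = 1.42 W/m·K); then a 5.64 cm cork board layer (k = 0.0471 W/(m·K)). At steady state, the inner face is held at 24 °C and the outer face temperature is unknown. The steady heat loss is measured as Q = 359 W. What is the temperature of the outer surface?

Series resistances:
  R_concrete = L/(kA) = 0.199/(1.42·15.0) = 0.009343 K/W
  R_cork board = L/(kA) = 0.0564/(0.0471·15.0) = 0.07983 K/W
ΣR = 0.08917 K/W
ΔT = Q·ΣR = 359 × 0.08917 = 32.01 K
Heat flows outward, so T_out = T_in − ΔT = 24 − 32.01 = -8.01 °C

T_out = -8.01 °C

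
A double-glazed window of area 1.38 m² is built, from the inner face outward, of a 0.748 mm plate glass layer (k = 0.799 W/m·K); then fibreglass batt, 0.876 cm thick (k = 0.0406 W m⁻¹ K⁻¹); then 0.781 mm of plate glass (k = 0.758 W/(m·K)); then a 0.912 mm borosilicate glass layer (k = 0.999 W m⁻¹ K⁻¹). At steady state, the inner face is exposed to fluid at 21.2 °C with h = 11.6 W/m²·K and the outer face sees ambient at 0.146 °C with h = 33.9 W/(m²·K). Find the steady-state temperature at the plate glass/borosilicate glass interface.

T = 2.06 °C

Treat each layer as a resistance in series:
  R_conv,in = 1/(hA) = 1/(11.6·1.38) = 0.06247 K/W
  R_plate glass = L/(kA) = 7.48×10^-4/(0.799·1.38) = 6.784×10^-4 K/W
  R_fibreglass batt = L/(kA) = 0.00876/(0.0406·1.38) = 0.1564 K/W
  R_plate glass = L/(kA) = 7.81×10^-4/(0.758·1.38) = 7.466×10^-4 K/W
  R_borosilicate glass = L/(kA) = 9.12×10^-4/(0.999·1.38) = 6.615×10^-4 K/W
  R_conv,out = 1/(hA) = 1/(33.9·1.38) = 0.02138 K/W
ΣR = 0.06247 + 6.784×10^-4 + 0.1564 + 7.466×10^-4 + 6.615×10^-4 + 0.02138 = 0.2423 K/W
Q = ΔT/ΣR = (21.2 °C − 0.146 °C)/0.2423 = 86.89 W
From the inner boundary to the plate glass/borosilicate glass interface, ΣR_partial = 0.2203 K/W.
T_interface = T_in − Q·ΣR_partial = 21.2 °C − (86.89)(0.2203) = 2.06 °C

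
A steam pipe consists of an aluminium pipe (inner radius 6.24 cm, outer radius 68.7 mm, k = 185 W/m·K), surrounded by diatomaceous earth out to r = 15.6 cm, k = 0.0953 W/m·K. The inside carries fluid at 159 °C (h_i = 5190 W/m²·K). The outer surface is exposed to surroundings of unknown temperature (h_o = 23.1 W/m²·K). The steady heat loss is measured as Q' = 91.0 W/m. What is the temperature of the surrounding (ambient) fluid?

Series resistances:
  R'_conv,in = 1/(2πr h) = 1/(2π·0.0624·5190) = 4.914×10^-4 m·K/W
  R'_aluminium = ln(0.0687/0.0624)/(2πk) = 0.09618/(2π·185) = 8.275×10^-5 m·K/W
  R'_diatomaceous earth = ln(0.156/0.0687)/(2πk) = 0.8201/(2π·0.0953) = 1.370 m·K/W
  R'_conv,out = 1/(2πr h) = 1/(2π·0.156·23.1) = 0.04417 m·K/W
ΣR = 1.414 m·K/W
ΔT = Q'·ΣR = 91.0 × 1.414 = 128.7 K
Heat flows outward, so T_out = T_in − ΔT = 159 − 128.7 = 30.3 °C

T_out = 30.3 °C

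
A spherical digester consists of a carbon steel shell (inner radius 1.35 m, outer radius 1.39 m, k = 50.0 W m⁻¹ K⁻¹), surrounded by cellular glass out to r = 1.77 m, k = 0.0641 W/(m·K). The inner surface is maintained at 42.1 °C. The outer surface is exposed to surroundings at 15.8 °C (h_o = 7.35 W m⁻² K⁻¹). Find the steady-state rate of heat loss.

Q = 135 W

Resistance network (inner→outer):
  R_carbon steel = (1/1.35 − 1/1.39)/(4πk) = 0.02132/(4π·50.0) = 3.393×10^-5 K/W
  R_cellular glass = (1/1.39 − 1/1.77)/(4πk) = 0.1545/(4π·0.0641) = 0.1917 K/W
  R_conv,out = 1/(4πr²h) = 1/(4π·1.77²·7.35) = 0.003456 K/W
ΣR = 3.393×10^-5 + 0.1917 + 0.003456 = 0.1952 K/W
Q = ΔT/ΣR = (42.1 °C − 15.8 °C)/0.1952 = 135 W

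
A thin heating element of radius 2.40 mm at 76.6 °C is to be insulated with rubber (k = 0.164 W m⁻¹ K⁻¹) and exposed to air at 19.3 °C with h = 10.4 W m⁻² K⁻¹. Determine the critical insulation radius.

r_cr = 1.58 cm

For a cylinder, r_cr = k_ins/h = 0.164/10.4 = 0.0158 m = 1.58 cm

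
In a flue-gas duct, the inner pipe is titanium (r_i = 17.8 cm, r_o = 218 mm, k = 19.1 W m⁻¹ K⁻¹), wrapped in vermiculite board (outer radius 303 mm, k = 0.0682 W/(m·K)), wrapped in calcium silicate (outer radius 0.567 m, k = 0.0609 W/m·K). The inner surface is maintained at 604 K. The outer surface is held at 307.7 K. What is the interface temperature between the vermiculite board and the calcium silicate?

T = 509 K

Series thermal resistances, inner to outer:
  R'_titanium = ln(0.218/0.178)/(2πk) = 0.2027/(2π·19.1) = 0.001689 m·K/W
  R'_vermiculite board = ln(0.303/0.218)/(2πk) = 0.3292/(2π·0.0682) = 0.7683 m·K/W
  R'_calcium silicate = ln(0.567/0.303)/(2πk) = 0.6266/(2π·0.0609) = 1.638 m·K/W
ΣR = 0.001689 + 0.7683 + 1.638 = 2.408 m·K/W
Q' = ΔT/ΣR = (604 K − 307.7 K)/2.408 = 123.0 W/m
From the inner boundary to the vermiculite board/calcium silicate interface, ΣR_partial = 0.7700 m·K/W.
T_interface = T_in − Q'·ΣR_partial = 604 K − (123.0)(0.7700) = 509 K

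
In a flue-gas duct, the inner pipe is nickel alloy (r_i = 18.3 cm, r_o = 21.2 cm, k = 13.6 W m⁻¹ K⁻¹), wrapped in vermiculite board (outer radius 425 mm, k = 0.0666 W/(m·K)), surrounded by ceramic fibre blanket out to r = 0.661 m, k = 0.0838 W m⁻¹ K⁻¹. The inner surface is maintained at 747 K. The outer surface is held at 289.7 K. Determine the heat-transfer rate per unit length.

Q' = 183 W/m

Resistance network (inner→outer):
  R'_nickel alloy = ln(0.212/0.183)/(2πk) = 0.1471/(2π·13.6) = 0.001721 m·K/W
  R'_vermiculite board = ln(0.425/0.212)/(2πk) = 0.6955/(2π·0.0666) = 1.662 m·K/W
  R'_ceramic fibre blanket = ln(0.661/0.425)/(2πk) = 0.4417/(2π·0.0838) = 0.8388 m·K/W
ΣR = 0.001721 + 1.662 + 0.8388 = 2.503 m·K/W
Q' = ΔT/ΣR = (747 K − 289.7 K)/2.503 = 183 W/m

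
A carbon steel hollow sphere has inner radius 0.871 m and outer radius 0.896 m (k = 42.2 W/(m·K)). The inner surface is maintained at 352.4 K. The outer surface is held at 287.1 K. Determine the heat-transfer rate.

Q = 4πk·ΔT/(1/r₁ − 1/r₂) = 4π × 42.2 × 65.3 / (1/0.871 − 1/0.896) = 1.08×10^6 W

Q = 1080 kW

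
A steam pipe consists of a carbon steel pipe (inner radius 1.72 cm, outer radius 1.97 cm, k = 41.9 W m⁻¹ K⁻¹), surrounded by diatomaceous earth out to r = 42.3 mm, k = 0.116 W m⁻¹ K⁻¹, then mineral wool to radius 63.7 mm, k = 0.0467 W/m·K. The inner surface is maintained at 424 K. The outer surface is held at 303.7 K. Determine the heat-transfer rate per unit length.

Series thermal resistances, inner to outer:
  R'_carbon steel = ln(0.0197/0.0172)/(2πk) = 0.1357/(2π·41.9) = 5.155×10^-4 m·K/W
  R'_diatomaceous earth = ln(0.0423/0.0197)/(2πk) = 0.7642/(2π·0.116) = 1.048 m·K/W
  R'_mineral wool = ln(0.0637/0.0423)/(2πk) = 0.4094/(2π·0.0467) = 1.395 m·K/W
ΣR = 5.155×10^-4 + 1.048 + 1.395 = 2.444 m·K/W
Q' = ΔT/ΣR = (424 K − 303.7 K)/2.444 = 49.2 W/m

Q' = 49.2 W/m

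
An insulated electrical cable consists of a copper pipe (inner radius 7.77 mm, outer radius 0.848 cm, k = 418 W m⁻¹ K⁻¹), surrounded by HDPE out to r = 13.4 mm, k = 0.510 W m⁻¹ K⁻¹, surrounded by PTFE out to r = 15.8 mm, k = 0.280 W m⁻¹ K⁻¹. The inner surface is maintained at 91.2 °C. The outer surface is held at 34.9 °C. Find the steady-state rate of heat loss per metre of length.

Q' = 238 W/m

Treat each layer as a resistance in series:
  R'_copper = ln(0.00848/0.00777)/(2πk) = 0.08744/(2π·418) = 3.329×10^-5 m·K/W
  R'_HDPE = ln(0.0134/0.00848)/(2πk) = 0.4575/(2π·0.510) = 0.1428 m·K/W
  R'_PTFE = ln(0.0158/0.0134)/(2πk) = 0.1648/(2π·0.280) = 0.09365 m·K/W
ΣR = 3.329×10^-5 + 0.1428 + 0.09365 = 0.2365 m·K/W
Q' = ΔT/ΣR = (91.2 °C − 34.9 °C)/0.2365 = 238 W/m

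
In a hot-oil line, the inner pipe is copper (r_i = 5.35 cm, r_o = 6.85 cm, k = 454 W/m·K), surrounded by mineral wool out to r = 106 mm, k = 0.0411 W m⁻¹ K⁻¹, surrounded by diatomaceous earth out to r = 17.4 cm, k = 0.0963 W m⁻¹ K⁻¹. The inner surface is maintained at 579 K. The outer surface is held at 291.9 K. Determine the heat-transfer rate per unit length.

Q' = 114 W/m

Treat each layer as a resistance in series:
  R'_copper = ln(0.0685/0.0535)/(2πk) = 0.2472/(2π·454) = 8.664×10^-5 m·K/W
  R'_mineral wool = ln(0.106/0.0685)/(2πk) = 0.4366/(2π·0.0411) = 1.691 m·K/W
  R'_diatomaceous earth = ln(0.174/0.106)/(2πk) = 0.4956/(2π·0.0963) = 0.8191 m·K/W
ΣR = 8.664×10^-5 + 1.691 + 0.8191 = 2.510 m·K/W
Q' = ΔT/ΣR = (579 K − 291.9 K)/2.510 = 114 W/m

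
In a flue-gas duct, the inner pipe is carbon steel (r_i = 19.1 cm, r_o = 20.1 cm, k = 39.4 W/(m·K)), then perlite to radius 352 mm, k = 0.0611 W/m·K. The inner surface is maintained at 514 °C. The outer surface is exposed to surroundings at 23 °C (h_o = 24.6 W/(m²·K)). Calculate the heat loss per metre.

Series thermal resistances, inner to outer:
  R'_carbon steel = ln(0.201/0.191)/(2πk) = 0.05103/(2π·39.4) = 2.061×10^-4 m·K/W
  R'_perlite = ln(0.352/0.201)/(2πk) = 0.5603/(2π·0.0611) = 1.460 m·K/W
  R'_conv,out = 1/(2πr h) = 1/(2π·0.352·24.6) = 0.01838 m·K/W
ΣR = 2.061×10^-4 + 1.460 + 0.01838 = 1.479 m·K/W
Q' = ΔT/ΣR = (514 °C − 23 °C)/1.479 = 332 W/m

Q' = 332 W/m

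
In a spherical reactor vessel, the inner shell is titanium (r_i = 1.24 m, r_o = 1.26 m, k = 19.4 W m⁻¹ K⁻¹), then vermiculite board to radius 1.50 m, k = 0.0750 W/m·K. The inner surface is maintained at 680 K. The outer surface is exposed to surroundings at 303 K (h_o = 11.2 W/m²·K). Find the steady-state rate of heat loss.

Treat each layer as a resistance in series:
  R_titanium = (1/1.24 − 1/1.26)/(4πk) = 0.01280/(4π·19.4) = 5.251×10^-5 K/W
  R_vermiculite board = (1/1.26 − 1/1.50)/(4πk) = 0.1270/(4π·0.0750) = 0.1347 K/W
  R_conv,out = 1/(4πr²h) = 1/(4π·1.50²·11.2) = 0.003158 K/W
ΣR = 5.251×10^-5 + 0.1347 + 0.003158 = 0.1379 K/W
Q = ΔT/ΣR = (680 K − 303 K)/0.1379 = 2730 W

Q = 2730 W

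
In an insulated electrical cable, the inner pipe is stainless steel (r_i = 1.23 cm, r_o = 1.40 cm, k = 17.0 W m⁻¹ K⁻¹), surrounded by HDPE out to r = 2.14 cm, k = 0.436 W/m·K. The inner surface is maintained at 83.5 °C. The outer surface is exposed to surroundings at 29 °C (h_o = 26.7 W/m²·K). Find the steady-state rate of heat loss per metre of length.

Q' = 125 W/m

Resistance network (inner→outer):
  R'_stainless steel = ln(0.0140/0.0123)/(2πk) = 0.1295/(2π·17.0) = 0.001212 m·K/W
  R'_HDPE = ln(0.0214/0.0140)/(2πk) = 0.4243/(2π·0.436) = 0.1549 m·K/W
  R'_conv,out = 1/(2πr h) = 1/(2π·0.0214·26.7) = 0.2785 m·K/W
ΣR = 0.001212 + 0.1549 + 0.2785 = 0.4346 m·K/W
Q' = ΔT/ΣR = (83.5 °C − 29 °C)/0.4346 = 125 W/m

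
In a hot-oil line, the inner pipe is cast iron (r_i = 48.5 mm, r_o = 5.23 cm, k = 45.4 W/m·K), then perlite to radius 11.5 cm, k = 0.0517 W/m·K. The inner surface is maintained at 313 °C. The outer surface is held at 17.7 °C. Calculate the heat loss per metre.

Resistance network (inner→outer):
  R'_cast iron = ln(0.0523/0.0485)/(2πk) = 0.07543/(2π·45.4) = 2.644×10^-4 m·K/W
  R'_perlite = ln(0.115/0.0523)/(2πk) = 0.7879/(2π·0.0517) = 2.426 m·K/W
ΣR = 2.644×10^-4 + 2.426 = 2.426 m·K/W
Q' = ΔT/ΣR = (313 °C − 17.7 °C)/2.426 = 122 W/m

Q' = 122 W/m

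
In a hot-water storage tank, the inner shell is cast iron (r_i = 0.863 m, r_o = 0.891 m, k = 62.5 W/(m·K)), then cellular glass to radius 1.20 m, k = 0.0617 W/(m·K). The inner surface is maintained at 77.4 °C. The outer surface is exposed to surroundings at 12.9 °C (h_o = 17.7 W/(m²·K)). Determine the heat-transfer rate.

Q = 172 W

Resistance network (inner→outer):
  R_cast iron = (1/0.863 − 1/0.891)/(4πk) = 0.03641/(4π·62.5) = 4.636×10^-5 K/W
  R_cellular glass = (1/0.891 − 1/1.20)/(4πk) = 0.2890/(4π·0.0617) = 0.3727 K/W
  R_conv,out = 1/(4πr²h) = 1/(4π·1.20²·17.7) = 0.003122 K/W
ΣR = 4.636×10^-5 + 0.3727 + 0.003122 = 0.3759 K/W
Q = ΔT/ΣR = (77.4 °C − 12.9 °C)/0.3759 = 172 W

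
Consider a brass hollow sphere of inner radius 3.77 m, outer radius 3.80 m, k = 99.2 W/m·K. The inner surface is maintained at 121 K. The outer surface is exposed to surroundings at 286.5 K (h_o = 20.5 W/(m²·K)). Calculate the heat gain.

Series thermal resistances, inner to outer:
  R_brass = (1/3.77 − 1/3.80)/(4πk) = 0.002094/(4π·99.2) = 1.680×10^-6 K/W
  R_conv,out = 1/(4πr²h) = 1/(4π·3.80²·20.5) = 2.688×10^-4 K/W
ΣR = 1.680×10^-6 + 2.688×10^-4 = 2.705×10^-4 K/W
Q = ΔT/ΣR = (121 K − 286.5 K)/2.705×10^-4 = -6.12×10^5 W
(Negative Q ⇒ heat flows inward; heat gain = 6.12×10^5 W.)

Q = 6.12×10^5 W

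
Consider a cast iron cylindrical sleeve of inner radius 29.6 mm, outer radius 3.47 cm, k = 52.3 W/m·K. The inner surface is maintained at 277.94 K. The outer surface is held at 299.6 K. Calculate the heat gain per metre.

Q' = 2πk·ΔT/ln(r₂/r₁) = 2π × 52.3 × 21.66 / ln(0.0347/0.0296) = 44800 W/m

Q' = 44.8 kW/m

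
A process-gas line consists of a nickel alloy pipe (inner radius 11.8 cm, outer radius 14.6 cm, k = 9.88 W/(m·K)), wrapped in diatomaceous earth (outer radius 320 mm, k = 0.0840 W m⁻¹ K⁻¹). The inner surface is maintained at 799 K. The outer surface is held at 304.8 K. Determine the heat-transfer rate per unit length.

Series thermal resistances, inner to outer:
  R'_nickel alloy = ln(0.146/0.118)/(2πk) = 0.2129/(2π·9.88) = 0.003430 m·K/W
  R'_diatomaceous earth = ln(0.320/0.146)/(2πk) = 0.7847/(2π·0.0840) = 1.487 m·K/W
ΣR = 0.003430 + 1.487 = 1.490 m·K/W
Q' = ΔT/ΣR = (799 K − 304.8 K)/1.490 = 332 W/m

Q' = 332 W/m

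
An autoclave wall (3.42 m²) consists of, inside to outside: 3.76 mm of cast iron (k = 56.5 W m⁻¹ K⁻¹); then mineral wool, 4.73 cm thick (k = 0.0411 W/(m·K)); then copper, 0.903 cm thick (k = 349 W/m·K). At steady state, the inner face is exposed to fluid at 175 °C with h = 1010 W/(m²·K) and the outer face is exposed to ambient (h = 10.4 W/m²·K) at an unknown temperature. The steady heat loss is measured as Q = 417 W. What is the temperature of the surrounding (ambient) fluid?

T_out = 22.8 °C

Series resistances:
  R_conv,in = 1/(hA) = 1/(1010·3.42) = 2.895×10^-4 K/W
  R_cast iron = L/(kA) = 0.00376/(56.5·3.42) = 1.946×10^-5 K/W
  R_mineral wool = L/(kA) = 0.0473/(0.0411·3.42) = 0.3365 K/W
  R_copper = L/(kA) = 0.00903/(349·3.42) = 7.565×10^-6 K/W
  R_conv,out = 1/(hA) = 1/(10.4·3.42) = 0.02812 K/W
ΣR = 0.3649 K/W
ΔT = Q·ΣR = 417 × 0.3649 = 152.2 K
Heat flows outward, so T_out = T_in − ΔT = 175 − 152.2 = 22.8 °C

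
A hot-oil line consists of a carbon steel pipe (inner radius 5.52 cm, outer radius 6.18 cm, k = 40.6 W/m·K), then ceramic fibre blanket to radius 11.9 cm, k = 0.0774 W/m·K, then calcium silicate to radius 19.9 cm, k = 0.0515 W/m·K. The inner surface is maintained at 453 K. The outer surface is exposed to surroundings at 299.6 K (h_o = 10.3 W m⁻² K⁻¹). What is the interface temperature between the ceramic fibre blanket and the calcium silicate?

T = 384 K

Resistance network (inner→outer):
  R'_carbon steel = ln(0.0618/0.0552)/(2πk) = 0.1129/(2π·40.6) = 4.427×10^-4 m·K/W
  R'_ceramic fibre blanket = ln(0.119/0.0618)/(2πk) = 0.6552/(2π·0.0774) = 1.347 m·K/W
  R'_calcium silicate = ln(0.199/0.119)/(2πk) = 0.5142/(2π·0.0515) = 1.589 m·K/W
  R'_conv,out = 1/(2πr h) = 1/(2π·0.199·10.3) = 0.07765 m·K/W
ΣR = 4.427×10^-4 + 1.347 + 1.589 + 0.07765 = 3.014 m·K/W
Q' = ΔT/ΣR = (453 K − 299.6 K)/3.014 = 50.90 W/m
From the inner boundary to the ceramic fibre blanket/calcium silicate interface, ΣR_partial = 1.347 m·K/W.
T_interface = T_in − Q'·ΣR_partial = 453 K − (50.90)(1.347) = 384 K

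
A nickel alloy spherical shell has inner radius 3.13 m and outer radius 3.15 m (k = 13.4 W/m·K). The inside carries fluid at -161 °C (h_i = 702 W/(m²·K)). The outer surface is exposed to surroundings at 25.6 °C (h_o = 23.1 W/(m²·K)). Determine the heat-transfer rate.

Series thermal resistances, inner to outer:
  R_conv,in = 1/(4πr²h) = 1/(4π·3.13²·702) = 1.157×10^-5 K/W
  R_nickel alloy = (1/3.13 − 1/3.15)/(4πk) = 0.002029/(4π·13.4) = 1.205×10^-5 K/W
  R_conv,out = 1/(4πr²h) = 1/(4π·3.15²·23.1) = 3.472×10^-4 K/W
ΣR = 1.157×10^-5 + 1.205×10^-5 + 3.472×10^-4 = 3.708×10^-4 K/W
Q = ΔT/ΣR = (-161 °C − 25.6 °C)/3.708×10^-4 = -5.03×10^5 W
(Negative Q ⇒ heat flows inward; heat gain = 5.03×10^5 W.)

Q = 503 kW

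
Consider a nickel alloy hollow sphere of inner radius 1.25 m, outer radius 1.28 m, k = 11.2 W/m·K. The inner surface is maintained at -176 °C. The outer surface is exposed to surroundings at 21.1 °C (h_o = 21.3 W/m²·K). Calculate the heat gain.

Q = 81700 W

Series thermal resistances, inner to outer:
  R_nickel alloy = (1/1.25 − 1/1.28)/(4πk) = 0.01875/(4π·11.2) = 1.332×10^-4 K/W
  R_conv,out = 1/(4πr²h) = 1/(4π·1.28²·21.3) = 0.002280 K/W
ΣR = 1.332×10^-4 + 0.002280 = 0.002413 K/W
Q = ΔT/ΣR = (-176 °C − 21.1 °C)/0.002413 = -81700 W
(Negative Q ⇒ heat flows inward; heat gain = 81700 W.)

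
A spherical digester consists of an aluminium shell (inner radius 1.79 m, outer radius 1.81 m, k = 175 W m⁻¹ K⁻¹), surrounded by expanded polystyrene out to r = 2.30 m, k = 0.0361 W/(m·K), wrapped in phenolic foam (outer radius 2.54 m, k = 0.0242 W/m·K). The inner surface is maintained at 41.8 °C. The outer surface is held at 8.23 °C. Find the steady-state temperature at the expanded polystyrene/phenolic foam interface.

Series thermal resistances, inner to outer:
  R_aluminium = (1/1.79 − 1/1.81)/(4πk) = 0.006173/(4π·175) = 2.807×10^-6 K/W
  R_expanded polystyrene = (1/1.81 − 1/2.30)/(4πk) = 0.1177/(4π·0.0361) = 0.2595 K/W
  R_phenolic foam = (1/2.30 − 1/2.54)/(4πk) = 0.04108/(4π·0.0242) = 0.1351 K/W
ΣR = 2.807×10^-6 + 0.2595 + 0.1351 = 0.3946 K/W
Q = ΔT/ΣR = (41.8 °C − 8.23 °C)/0.3946 = 85.07 W
From the inner boundary to the expanded polystyrene/phenolic foam interface, ΣR_partial = 0.2595 K/W.
T_interface = T_in − Q·ΣR_partial = 41.8 °C − (85.07)(0.2595) = 19.7 °C

T = 19.7 °C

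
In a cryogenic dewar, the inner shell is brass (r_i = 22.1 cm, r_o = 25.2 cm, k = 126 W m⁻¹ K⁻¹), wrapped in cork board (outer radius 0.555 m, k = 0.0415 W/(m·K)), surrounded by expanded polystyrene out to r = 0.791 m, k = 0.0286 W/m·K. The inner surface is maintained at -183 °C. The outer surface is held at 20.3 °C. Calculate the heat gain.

Q = 36.0 W

Series thermal resistances, inner to outer:
  R_brass = (1/0.221 − 1/0.252)/(4πk) = 0.5566/(4π·126) = 3.516×10^-4 K/W
  R_cork board = (1/0.252 − 1/0.555)/(4πk) = 2.166/(4π·0.0415) = 4.154 K/W
  R_expanded polystyrene = (1/0.555 − 1/0.791)/(4πk) = 0.5376/(4π·0.0286) = 1.496 K/W
ΣR = 3.516×10^-4 + 4.154 + 1.496 = 5.650 K/W
Q = ΔT/ΣR = (-183 °C − 20.3 °C)/5.650 = -36.0 W
(Negative Q ⇒ heat flows inward; heat gain = 36.0 W.)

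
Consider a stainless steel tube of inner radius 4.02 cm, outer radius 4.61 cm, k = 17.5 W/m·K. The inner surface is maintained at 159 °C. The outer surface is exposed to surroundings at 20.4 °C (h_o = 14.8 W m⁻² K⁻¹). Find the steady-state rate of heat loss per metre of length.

Series thermal resistances, inner to outer:
  R'_stainless steel = ln(0.0461/0.0402)/(2πk) = 0.1369/(2π·17.5) = 0.001245 m·K/W
  R'_conv,out = 1/(2πr h) = 1/(2π·0.0461·14.8) = 0.2333 m·K/W
ΣR = 0.001245 + 0.2333 = 0.2345 m·K/W
Q' = ΔT/ΣR = (159 °C − 20.4 °C)/0.2345 = 591 W/m

Q' = 591 W/m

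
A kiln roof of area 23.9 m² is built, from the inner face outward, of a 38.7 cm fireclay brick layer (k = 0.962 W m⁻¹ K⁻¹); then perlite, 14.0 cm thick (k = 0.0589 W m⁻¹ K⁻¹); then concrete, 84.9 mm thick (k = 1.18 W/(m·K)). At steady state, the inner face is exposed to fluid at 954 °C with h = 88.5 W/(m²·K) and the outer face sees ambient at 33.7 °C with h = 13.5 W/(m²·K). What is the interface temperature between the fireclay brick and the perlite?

Resistance network (inner→outer):
  R_conv,in = 1/(hA) = 1/(88.5·23.9) = 4.728×10^-4 K/W
  R_fireclay brick = L/(kA) = 0.387/(0.962·23.9) = 0.01683 K/W
  R_perlite = L/(kA) = 0.140/(0.0589·23.9) = 0.09945 K/W
  R_concrete = L/(kA) = 0.0849/(1.18·23.9) = 0.003010 K/W
  R_conv,out = 1/(hA) = 1/(13.5·23.9) = 0.003099 K/W
ΣR = 4.728×10^-4 + 0.01683 + 0.09945 + 0.003010 + 0.003099 = 0.1229 K/W
Q = ΔT/ΣR = (954 °C − 33.7 °C)/0.1229 = 7488 W
From the inner boundary to the fireclay brick/perlite interface, ΣR_partial = 0.01730 K/W.
T_interface = T_in − Q·ΣR_partial = 954 °C − (7488)(0.01730) = 824 °C

T = 824 °C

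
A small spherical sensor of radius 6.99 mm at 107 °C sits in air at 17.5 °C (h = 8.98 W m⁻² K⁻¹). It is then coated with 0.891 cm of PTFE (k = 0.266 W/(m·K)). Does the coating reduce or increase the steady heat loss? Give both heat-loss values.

increases: 0.493 → 1.52 W

Critical radius for a sphere: r_cr = 2k/h = 0.0592 m = 5.92 cm.
Outer radius after coating: r₂ = 0.00699 + 0.00891 = 0.01590 m.
Since r₁ < r_cr and r₂ ≤ r_cr, the coating moves toward the maximum at r_cr — heat loss rises.
Bare: R = 1/(4πr₁²h) = 181.4 K/W; Q = 89.5/181.4 = 0.493 W.
Coated: R = R_cond + R_conv = 59.04 K/W; Q = 89.5/59.04 = 1.52 W.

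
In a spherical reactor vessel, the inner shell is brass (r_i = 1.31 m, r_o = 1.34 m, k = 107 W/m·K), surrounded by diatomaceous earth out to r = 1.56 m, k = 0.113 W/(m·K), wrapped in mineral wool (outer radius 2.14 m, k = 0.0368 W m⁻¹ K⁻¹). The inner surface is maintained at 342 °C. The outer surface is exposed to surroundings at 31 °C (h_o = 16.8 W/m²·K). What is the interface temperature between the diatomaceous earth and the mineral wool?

Resistance network (inner→outer):
  R_brass = (1/1.31 − 1/1.34)/(4πk) = 0.01709/(4π·107) = 1.271×10^-5 K/W
  R_diatomaceous earth = (1/1.34 − 1/1.56)/(4πk) = 0.1052/(4π·0.113) = 0.07411 K/W
  R_mineral wool = (1/1.56 − 1/2.14)/(4πk) = 0.1737/(4π·0.0368) = 0.3757 K/W
  R_conv,out = 1/(4πr²h) = 1/(4π·2.14²·16.8) = 0.001034 K/W
ΣR = 1.271×10^-5 + 0.07411 + 0.3757 + 0.001034 = 0.4509 K/W
Q = ΔT/ΣR = (342 °C − 31 °C)/0.4509 = 689.7 W
From the inner boundary to the diatomaceous earth/mineral wool interface, ΣR_partial = 0.07412 K/W.
T_interface = T_in − Q·ΣR_partial = 342 °C − (689.7)(0.07412) = 291 °C

T = 291 °C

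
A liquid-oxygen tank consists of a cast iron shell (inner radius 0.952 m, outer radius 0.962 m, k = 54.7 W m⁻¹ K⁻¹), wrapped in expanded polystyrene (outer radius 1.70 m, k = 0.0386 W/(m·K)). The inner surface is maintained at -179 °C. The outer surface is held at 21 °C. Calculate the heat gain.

Series thermal resistances, inner to outer:
  R_cast iron = (1/0.952 − 1/0.962)/(4πk) = 0.01092/(4π·54.7) = 1.589×10^-5 K/W
  R_expanded polystyrene = (1/0.962 − 1/1.70)/(4πk) = 0.4513/(4π·0.0386) = 0.9303 K/W
ΣR = 1.589×10^-5 + 0.9303 = 0.9303 K/W
Q = ΔT/ΣR = (-179 °C − 21 °C)/0.9303 = -215 W
(Negative Q ⇒ heat flows inward; heat gain = 215 W.)

Q = 215 W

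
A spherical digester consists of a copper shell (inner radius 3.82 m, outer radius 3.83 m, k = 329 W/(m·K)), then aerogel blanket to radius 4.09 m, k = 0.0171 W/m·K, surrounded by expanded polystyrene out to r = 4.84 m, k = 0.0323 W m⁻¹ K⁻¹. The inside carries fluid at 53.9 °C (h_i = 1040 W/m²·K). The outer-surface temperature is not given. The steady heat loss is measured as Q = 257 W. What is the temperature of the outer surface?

Series resistances:
  R_conv,in = 1/(4πr²h) = 1/(4π·3.82²·1040) = 5.244×10^-6 K/W
  R_copper = (1/3.82 − 1/3.83)/(4πk) = 6.835×10^-4/(4π·329) = 1.653×10^-7 K/W
  R_aerogel blanket = (1/3.83 − 1/4.09)/(4πk) = 0.01660/(4π·0.0171) = 0.07724 K/W
  R_expanded polystyrene = (1/4.09 − 1/4.84)/(4πk) = 0.03789/(4π·0.0323) = 0.09334 K/W
ΣR = 0.1706 K/W
ΔT = Q·ΣR = 257 × 0.1706 = 43.84 K
Heat flows outward, so T_out = T_in − ΔT = 53.9 − 43.84 = 10.1 °C

T_out = 10.1 °C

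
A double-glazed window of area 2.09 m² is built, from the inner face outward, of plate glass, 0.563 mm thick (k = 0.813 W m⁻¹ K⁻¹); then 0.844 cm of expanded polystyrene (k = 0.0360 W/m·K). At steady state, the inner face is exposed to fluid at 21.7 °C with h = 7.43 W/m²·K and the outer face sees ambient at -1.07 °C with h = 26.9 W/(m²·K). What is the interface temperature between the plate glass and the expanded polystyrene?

Resistance network (inner→outer):
  R_conv,in = 1/(hA) = 1/(7.43·2.09) = 0.06440 K/W
  R_plate glass = L/(kA) = 5.63×10^-4/(0.813·2.09) = 3.313×10^-4 K/W
  R_expanded polystyrene = L/(kA) = 0.00844/(0.0360·2.09) = 0.1122 K/W
  R_conv,out = 1/(hA) = 1/(26.9·2.09) = 0.01779 K/W
ΣR = 0.06440 + 3.313×10^-4 + 0.1122 + 0.01779 = 0.1947 K/W
Q = ΔT/ΣR = (21.7 °C − -1.07 °C)/0.1947 = 116.9 W
From the inner boundary to the plate glass/expanded polystyrene interface, ΣR_partial = 0.06473 K/W.
T_interface = T_in − Q·ΣR_partial = 21.7 °C − (116.9)(0.06473) = 14.1 °C

T = 14.1 °C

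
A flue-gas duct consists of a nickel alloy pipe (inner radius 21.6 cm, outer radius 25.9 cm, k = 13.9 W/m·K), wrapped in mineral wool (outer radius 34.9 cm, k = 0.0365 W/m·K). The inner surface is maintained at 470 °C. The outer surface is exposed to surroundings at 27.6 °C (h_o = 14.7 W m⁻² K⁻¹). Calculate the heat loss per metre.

Q' = 332 W/m

Treat each layer as a resistance in series:
  R'_nickel alloy = ln(0.259/0.216)/(2πk) = 0.1815/(2π·13.9) = 0.002079 m·K/W
  R'_mineral wool = ln(0.349/0.259)/(2πk) = 0.2982/(2π·0.0365) = 1.300 m·K/W
  R'_conv,out = 1/(2πr h) = 1/(2π·0.349·14.7) = 0.03102 m·K/W
ΣR = 0.002079 + 1.300 + 0.03102 = 1.333 m·K/W
Q' = ΔT/ΣR = (470 °C − 27.6 °C)/1.333 = 332 W/m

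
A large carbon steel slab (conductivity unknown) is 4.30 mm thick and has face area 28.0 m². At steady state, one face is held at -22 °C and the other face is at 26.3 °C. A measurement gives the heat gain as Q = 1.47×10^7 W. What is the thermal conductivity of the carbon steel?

k = 46.7 W/m·K

ΣR = ΔT/Q = |-22 − 26.3|/1.47×10^7 = 3.286×10^-6 K/W
L/(kA) = 3.286×10^-6 ⇒ k = 0.00430/(3.286×10^-6·28.0) = 46.7 W/m·K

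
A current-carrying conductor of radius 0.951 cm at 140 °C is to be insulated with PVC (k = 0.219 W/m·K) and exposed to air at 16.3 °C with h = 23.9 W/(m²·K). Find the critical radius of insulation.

For a cylinder, r_cr = k_ins/h = 0.219/23.9 = 0.00916 m = 0.916 cm

r_cr = 0.916 cm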